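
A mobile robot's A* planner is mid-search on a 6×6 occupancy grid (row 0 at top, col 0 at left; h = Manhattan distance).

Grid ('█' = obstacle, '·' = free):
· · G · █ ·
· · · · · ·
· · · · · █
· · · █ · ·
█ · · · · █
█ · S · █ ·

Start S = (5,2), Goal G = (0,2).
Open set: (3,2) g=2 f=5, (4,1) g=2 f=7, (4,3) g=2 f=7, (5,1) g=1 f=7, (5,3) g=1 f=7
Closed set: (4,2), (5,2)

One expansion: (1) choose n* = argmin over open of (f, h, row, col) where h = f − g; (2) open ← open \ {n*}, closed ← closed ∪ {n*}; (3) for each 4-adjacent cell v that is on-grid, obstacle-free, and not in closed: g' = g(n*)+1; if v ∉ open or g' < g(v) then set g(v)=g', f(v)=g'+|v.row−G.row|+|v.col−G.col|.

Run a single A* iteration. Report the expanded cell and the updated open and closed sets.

step 1: expand (3,2) (f=5, h=3) → closed; open now [(2,2) g=3 f=5, (3,1) g=3 f=7, (4,1) g=2 f=7, (4,3) g=2 f=7, (5,1) g=1 f=7, (5,3) g=1 f=7]

expanded=(3,2); open=[(2,2) g=3 f=5, (3,1) g=3 f=7, (4,1) g=2 f=7, (4,3) g=2 f=7, (5,1) g=1 f=7, (5,3) g=1 f=7]; closed=[(3,2), (4,2), (5,2)]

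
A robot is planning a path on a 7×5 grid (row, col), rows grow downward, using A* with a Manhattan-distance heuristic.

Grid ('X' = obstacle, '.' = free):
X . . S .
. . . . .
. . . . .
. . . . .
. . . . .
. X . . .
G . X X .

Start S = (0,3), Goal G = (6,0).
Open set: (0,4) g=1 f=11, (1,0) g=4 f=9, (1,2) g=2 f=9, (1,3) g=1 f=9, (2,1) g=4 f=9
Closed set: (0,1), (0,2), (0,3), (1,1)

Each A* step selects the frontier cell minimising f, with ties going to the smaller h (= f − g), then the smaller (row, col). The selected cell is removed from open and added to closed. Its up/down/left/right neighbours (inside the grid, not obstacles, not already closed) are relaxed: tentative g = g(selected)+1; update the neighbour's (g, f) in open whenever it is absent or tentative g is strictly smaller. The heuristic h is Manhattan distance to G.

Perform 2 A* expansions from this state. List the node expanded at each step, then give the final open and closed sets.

step 1: expand (1,0) (f=9, h=5) → closed; open now [(0,4) g=1 f=11, (1,2) g=2 f=9, (1,3) g=1 f=9, (2,0) g=5 f=9, (2,1) g=4 f=9]
step 2: expand (2,0) (f=9, h=4) → closed; open now [(0,4) g=1 f=11, (1,2) g=2 f=9, (1,3) g=1 f=9, (2,1) g=4 f=9, (3,0) g=6 f=9]

order=[(1,0) → (2,0)]; open=[(0,4) g=1 f=11, (1,2) g=2 f=9, (1,3) g=1 f=9, (2,1) g=4 f=9, (3,0) g=6 f=9]; closed=[(0,1), (0,2), (0,3), (1,0), (1,1), (2,0)]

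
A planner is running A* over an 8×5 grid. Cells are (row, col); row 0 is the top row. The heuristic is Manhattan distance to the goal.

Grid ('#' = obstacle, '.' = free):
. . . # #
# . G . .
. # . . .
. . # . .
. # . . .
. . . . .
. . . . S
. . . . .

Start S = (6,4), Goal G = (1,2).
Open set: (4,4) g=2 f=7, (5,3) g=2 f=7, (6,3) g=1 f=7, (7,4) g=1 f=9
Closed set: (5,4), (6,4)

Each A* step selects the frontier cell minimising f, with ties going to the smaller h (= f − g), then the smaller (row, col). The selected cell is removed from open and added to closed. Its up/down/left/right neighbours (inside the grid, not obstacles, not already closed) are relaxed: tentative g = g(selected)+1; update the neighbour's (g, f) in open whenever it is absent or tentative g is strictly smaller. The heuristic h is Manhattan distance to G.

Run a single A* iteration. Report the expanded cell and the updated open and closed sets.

step 1: expand (4,4) (f=7, h=5) → closed; open now [(3,4) g=3 f=7, (4,3) g=3 f=7, (5,3) g=2 f=7, (6,3) g=1 f=7, (7,4) g=1 f=9]

expanded=(4,4); open=[(3,4) g=3 f=7, (4,3) g=3 f=7, (5,3) g=2 f=7, (6,3) g=1 f=7, (7,4) g=1 f=9]; closed=[(4,4), (5,4), (6,4)]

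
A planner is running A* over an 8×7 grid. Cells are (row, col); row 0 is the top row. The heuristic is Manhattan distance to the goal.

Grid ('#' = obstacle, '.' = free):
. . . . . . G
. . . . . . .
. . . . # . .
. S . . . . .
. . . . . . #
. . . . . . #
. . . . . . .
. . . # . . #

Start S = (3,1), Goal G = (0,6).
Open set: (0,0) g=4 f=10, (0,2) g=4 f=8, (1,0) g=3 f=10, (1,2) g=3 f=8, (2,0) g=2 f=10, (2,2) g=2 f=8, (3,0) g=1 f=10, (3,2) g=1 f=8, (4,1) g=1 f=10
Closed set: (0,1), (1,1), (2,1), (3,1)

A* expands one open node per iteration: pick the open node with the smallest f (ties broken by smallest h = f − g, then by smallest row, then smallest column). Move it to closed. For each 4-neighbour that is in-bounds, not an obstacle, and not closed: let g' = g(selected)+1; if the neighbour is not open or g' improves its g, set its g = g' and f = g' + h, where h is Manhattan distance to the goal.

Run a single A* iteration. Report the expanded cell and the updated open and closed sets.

step 1: expand (0,2) (f=8, h=4) → closed; open now [(0,0) g=4 f=10, (0,3) g=5 f=8, (1,0) g=3 f=10, (1,2) g=3 f=8, (2,0) g=2 f=10, (2,2) g=2 f=8, (3,0) g=1 f=10, (3,2) g=1 f=8, (4,1) g=1 f=10]

expanded=(0,2); open=[(0,0) g=4 f=10, (0,3) g=5 f=8, (1,0) g=3 f=10, (1,2) g=3 f=8, (2,0) g=2 f=10, (2,2) g=2 f=8, (3,0) g=1 f=10, (3,2) g=1 f=8, (4,1) g=1 f=10]; closed=[(0,1), (0,2), (1,1), (2,1), (3,1)]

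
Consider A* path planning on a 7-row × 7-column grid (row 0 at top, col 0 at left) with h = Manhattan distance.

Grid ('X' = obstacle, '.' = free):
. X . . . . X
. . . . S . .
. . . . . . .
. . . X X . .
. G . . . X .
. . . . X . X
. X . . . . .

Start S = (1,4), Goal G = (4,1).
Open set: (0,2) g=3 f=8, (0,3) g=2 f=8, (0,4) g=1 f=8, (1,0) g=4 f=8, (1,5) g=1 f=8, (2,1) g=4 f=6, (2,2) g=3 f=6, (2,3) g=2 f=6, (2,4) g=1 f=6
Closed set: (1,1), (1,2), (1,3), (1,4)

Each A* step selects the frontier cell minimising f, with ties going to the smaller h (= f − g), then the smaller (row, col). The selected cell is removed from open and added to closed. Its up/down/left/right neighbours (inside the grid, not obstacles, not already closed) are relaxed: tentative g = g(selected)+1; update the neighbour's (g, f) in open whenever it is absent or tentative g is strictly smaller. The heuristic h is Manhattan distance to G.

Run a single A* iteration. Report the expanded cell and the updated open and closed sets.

expanded=(2,1); open=[(0,2) g=3 f=8, (0,3) g=2 f=8, (0,4) g=1 f=8, (1,0) g=4 f=8, (1,5) g=1 f=8, (2,0) g=5 f=8, (2,2) g=3 f=6, (2,3) g=2 f=6, (2,4) g=1 f=6, (3,1) g=5 f=6]; closed=[(1,1), (1,2), (1,3), (1,4), (2,1)]

step 1: expand (2,1) (f=6, h=2) → closed; open now [(0,2) g=3 f=8, (0,3) g=2 f=8, (0,4) g=1 f=8, (1,0) g=4 f=8, (1,5) g=1 f=8, (2,0) g=5 f=8, (2,2) g=3 f=6, (2,3) g=2 f=6, (2,4) g=1 f=6, (3,1) g=5 f=6]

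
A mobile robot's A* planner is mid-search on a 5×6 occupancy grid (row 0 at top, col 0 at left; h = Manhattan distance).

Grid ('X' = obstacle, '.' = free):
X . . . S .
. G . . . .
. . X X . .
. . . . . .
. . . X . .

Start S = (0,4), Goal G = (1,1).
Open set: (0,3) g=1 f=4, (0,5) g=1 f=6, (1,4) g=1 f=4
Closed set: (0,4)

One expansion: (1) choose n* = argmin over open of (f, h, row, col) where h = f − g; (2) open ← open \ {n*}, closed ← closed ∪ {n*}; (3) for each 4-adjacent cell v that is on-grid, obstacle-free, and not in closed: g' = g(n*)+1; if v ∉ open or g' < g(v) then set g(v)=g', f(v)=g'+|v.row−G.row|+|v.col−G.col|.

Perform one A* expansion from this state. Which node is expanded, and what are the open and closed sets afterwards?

expanded=(0,3); open=[(0,2) g=2 f=4, (0,5) g=1 f=6, (1,3) g=2 f=4, (1,4) g=1 f=4]; closed=[(0,3), (0,4)]

step 1: expand (0,3) (f=4, h=3) → closed; open now [(0,2) g=2 f=4, (0,5) g=1 f=6, (1,3) g=2 f=4, (1,4) g=1 f=4]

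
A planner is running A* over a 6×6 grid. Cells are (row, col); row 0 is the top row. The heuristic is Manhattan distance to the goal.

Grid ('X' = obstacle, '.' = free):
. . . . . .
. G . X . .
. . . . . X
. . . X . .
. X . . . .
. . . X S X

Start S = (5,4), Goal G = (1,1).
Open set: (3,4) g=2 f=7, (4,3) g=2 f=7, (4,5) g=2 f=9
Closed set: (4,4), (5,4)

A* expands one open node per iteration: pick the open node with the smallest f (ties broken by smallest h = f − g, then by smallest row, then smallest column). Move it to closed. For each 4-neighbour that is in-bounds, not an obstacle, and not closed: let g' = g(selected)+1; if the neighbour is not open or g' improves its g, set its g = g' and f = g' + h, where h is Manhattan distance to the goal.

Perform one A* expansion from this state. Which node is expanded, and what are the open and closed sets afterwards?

expanded=(3,4); open=[(2,4) g=3 f=7, (3,5) g=3 f=9, (4,3) g=2 f=7, (4,5) g=2 f=9]; closed=[(3,4), (4,4), (5,4)]

step 1: expand (3,4) (f=7, h=5) → closed; open now [(2,4) g=3 f=7, (3,5) g=3 f=9, (4,3) g=2 f=7, (4,5) g=2 f=9]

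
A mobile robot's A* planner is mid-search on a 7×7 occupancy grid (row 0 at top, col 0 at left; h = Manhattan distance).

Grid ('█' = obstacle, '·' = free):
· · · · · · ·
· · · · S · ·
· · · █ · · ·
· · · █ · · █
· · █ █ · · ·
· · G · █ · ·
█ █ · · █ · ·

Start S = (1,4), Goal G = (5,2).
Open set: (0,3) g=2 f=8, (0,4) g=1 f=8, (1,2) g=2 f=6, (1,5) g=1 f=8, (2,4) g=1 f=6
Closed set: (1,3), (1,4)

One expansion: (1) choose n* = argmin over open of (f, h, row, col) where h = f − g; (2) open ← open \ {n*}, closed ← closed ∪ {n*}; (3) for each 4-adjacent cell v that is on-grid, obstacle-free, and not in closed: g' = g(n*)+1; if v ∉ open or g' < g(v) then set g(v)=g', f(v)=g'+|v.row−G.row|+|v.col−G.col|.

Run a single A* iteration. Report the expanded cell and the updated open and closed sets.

step 1: expand (1,2) (f=6, h=4) → closed; open now [(0,2) g=3 f=8, (0,3) g=2 f=8, (0,4) g=1 f=8, (1,1) g=3 f=8, (1,5) g=1 f=8, (2,2) g=3 f=6, (2,4) g=1 f=6]

expanded=(1,2); open=[(0,2) g=3 f=8, (0,3) g=2 f=8, (0,4) g=1 f=8, (1,1) g=3 f=8, (1,5) g=1 f=8, (2,2) g=3 f=6, (2,4) g=1 f=6]; closed=[(1,2), (1,3), (1,4)]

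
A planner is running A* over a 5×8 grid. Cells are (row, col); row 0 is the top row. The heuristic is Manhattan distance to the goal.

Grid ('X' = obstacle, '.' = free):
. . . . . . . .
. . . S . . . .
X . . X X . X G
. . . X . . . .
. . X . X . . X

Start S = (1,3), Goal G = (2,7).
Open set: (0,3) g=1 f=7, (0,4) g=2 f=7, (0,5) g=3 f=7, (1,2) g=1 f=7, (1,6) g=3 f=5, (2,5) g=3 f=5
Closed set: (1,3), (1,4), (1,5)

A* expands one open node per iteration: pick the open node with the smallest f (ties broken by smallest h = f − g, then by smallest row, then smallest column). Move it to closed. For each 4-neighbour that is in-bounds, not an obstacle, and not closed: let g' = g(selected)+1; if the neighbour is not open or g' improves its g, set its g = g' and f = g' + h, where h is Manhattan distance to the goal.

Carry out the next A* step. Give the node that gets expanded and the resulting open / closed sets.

step 1: expand (1,6) (f=5, h=2) → closed; open now [(0,3) g=1 f=7, (0,4) g=2 f=7, (0,5) g=3 f=7, (0,6) g=4 f=7, (1,2) g=1 f=7, (1,7) g=4 f=5, (2,5) g=3 f=5]

expanded=(1,6); open=[(0,3) g=1 f=7, (0,4) g=2 f=7, (0,5) g=3 f=7, (0,6) g=4 f=7, (1,2) g=1 f=7, (1,7) g=4 f=5, (2,5) g=3 f=5]; closed=[(1,3), (1,4), (1,5), (1,6)]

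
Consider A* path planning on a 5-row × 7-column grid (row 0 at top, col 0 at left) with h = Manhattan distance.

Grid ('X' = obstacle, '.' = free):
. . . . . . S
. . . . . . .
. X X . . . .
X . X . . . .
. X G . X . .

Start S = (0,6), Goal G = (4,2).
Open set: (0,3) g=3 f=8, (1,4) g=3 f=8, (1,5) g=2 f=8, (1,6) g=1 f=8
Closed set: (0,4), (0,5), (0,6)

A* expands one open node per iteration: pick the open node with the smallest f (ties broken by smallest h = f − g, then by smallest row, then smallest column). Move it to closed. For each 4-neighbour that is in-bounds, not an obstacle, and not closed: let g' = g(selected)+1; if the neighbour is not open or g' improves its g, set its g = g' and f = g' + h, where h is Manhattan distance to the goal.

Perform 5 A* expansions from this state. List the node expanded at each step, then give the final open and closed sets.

step 1: expand (0,3) (f=8, h=5) → closed; open now [(0,2) g=4 f=8, (1,3) g=4 f=8, (1,4) g=3 f=8, (1,5) g=2 f=8, (1,6) g=1 f=8]
step 2: expand (0,2) (f=8, h=4) → closed; open now [(0,1) g=5 f=10, (1,2) g=5 f=8, (1,3) g=4 f=8, (1,4) g=3 f=8, (1,5) g=2 f=8, (1,6) g=1 f=8]
step 3: expand (1,2) (f=8, h=3) → closed; open now [(0,1) g=5 f=10, (1,1) g=6 f=10, (1,3) g=4 f=8, (1,4) g=3 f=8, (1,5) g=2 f=8, (1,6) g=1 f=8]
step 4: expand (1,3) (f=8, h=4) → closed; open now [(0,1) g=5 f=10, (1,1) g=6 f=10, (1,4) g=3 f=8, (1,5) g=2 f=8, (1,6) g=1 f=8, (2,3) g=5 f=8]
step 5: expand (2,3) (f=8, h=3) → closed; open now [(0,1) g=5 f=10, (1,1) g=6 f=10, (1,4) g=3 f=8, (1,5) g=2 f=8, (1,6) g=1 f=8, (2,4) g=6 f=10, (3,3) g=6 f=8]

order=[(0,3) → (0,2) → (1,2) → (1,3) → (2,3)]; open=[(0,1) g=5 f=10, (1,1) g=6 f=10, (1,4) g=3 f=8, (1,5) g=2 f=8, (1,6) g=1 f=8, (2,4) g=6 f=10, (3,3) g=6 f=8]; closed=[(0,2), (0,3), (0,4), (0,5), (0,6), (1,2), (1,3), (2,3)]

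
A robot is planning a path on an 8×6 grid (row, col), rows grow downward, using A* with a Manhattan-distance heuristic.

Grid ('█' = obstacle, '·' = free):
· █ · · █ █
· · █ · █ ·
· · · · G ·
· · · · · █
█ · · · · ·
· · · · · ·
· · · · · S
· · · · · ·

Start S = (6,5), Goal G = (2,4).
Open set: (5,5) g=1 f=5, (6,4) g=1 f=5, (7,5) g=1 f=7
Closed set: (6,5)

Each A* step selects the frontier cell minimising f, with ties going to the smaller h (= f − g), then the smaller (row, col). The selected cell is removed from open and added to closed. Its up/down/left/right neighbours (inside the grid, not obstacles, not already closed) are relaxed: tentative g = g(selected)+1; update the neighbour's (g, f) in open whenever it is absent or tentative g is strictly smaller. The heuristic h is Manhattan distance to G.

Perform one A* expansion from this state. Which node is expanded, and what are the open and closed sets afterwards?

expanded=(5,5); open=[(4,5) g=2 f=5, (5,4) g=2 f=5, (6,4) g=1 f=5, (7,5) g=1 f=7]; closed=[(5,5), (6,5)]

step 1: expand (5,5) (f=5, h=4) → closed; open now [(4,5) g=2 f=5, (5,4) g=2 f=5, (6,4) g=1 f=5, (7,5) g=1 f=7]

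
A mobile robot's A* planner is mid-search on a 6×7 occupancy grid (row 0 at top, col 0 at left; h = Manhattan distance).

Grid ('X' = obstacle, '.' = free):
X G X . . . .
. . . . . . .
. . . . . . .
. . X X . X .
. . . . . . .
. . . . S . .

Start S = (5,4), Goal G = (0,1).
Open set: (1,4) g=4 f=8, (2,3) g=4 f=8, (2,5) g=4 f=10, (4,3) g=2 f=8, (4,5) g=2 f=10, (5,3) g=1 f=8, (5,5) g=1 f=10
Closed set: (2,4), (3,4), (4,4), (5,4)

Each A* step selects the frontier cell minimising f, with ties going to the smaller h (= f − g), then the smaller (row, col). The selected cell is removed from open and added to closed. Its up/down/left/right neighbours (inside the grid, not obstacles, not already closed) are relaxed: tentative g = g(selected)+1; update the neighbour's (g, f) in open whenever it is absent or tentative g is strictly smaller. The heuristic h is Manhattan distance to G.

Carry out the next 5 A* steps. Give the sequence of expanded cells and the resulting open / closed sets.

order=[(1,4) → (0,4) → (0,3) → (1,3) → (1,2)]; open=[(0,5) g=6 f=10, (1,1) g=7 f=8, (1,5) g=5 f=10, (2,2) g=7 f=10, (2,3) g=4 f=8, (2,5) g=4 f=10, (4,3) g=2 f=8, (4,5) g=2 f=10, (5,3) g=1 f=8, (5,5) g=1 f=10]; closed=[(0,3), (0,4), (1,2), (1,3), (1,4), (2,4), (3,4), (4,4), (5,4)]

step 1: expand (1,4) (f=8, h=4) → closed; open now [(0,4) g=5 f=8, (1,3) g=5 f=8, (1,5) g=5 f=10, (2,3) g=4 f=8, (2,5) g=4 f=10, (4,3) g=2 f=8, (4,5) g=2 f=10, (5,3) g=1 f=8, (5,5) g=1 f=10]
step 2: expand (0,4) (f=8, h=3) → closed; open now [(0,3) g=6 f=8, (0,5) g=6 f=10, (1,3) g=5 f=8, (1,5) g=5 f=10, (2,3) g=4 f=8, (2,5) g=4 f=10, (4,3) g=2 f=8, (4,5) g=2 f=10, (5,3) g=1 f=8, (5,5) g=1 f=10]
step 3: expand (0,3) (f=8, h=2) → closed; open now [(0,5) g=6 f=10, (1,3) g=5 f=8, (1,5) g=5 f=10, (2,3) g=4 f=8, (2,5) g=4 f=10, (4,3) g=2 f=8, (4,5) g=2 f=10, (5,3) g=1 f=8, (5,5) g=1 f=10]
step 4: expand (1,3) (f=8, h=3) → closed; open now [(0,5) g=6 f=10, (1,2) g=6 f=8, (1,5) g=5 f=10, (2,3) g=4 f=8, (2,5) g=4 f=10, (4,3) g=2 f=8, (4,5) g=2 f=10, (5,3) g=1 f=8, (5,5) g=1 f=10]
step 5: expand (1,2) (f=8, h=2) → closed; open now [(0,5) g=6 f=10, (1,1) g=7 f=8, (1,5) g=5 f=10, (2,2) g=7 f=10, (2,3) g=4 f=8, (2,5) g=4 f=10, (4,3) g=2 f=8, (4,5) g=2 f=10, (5,3) g=1 f=8, (5,5) g=1 f=10]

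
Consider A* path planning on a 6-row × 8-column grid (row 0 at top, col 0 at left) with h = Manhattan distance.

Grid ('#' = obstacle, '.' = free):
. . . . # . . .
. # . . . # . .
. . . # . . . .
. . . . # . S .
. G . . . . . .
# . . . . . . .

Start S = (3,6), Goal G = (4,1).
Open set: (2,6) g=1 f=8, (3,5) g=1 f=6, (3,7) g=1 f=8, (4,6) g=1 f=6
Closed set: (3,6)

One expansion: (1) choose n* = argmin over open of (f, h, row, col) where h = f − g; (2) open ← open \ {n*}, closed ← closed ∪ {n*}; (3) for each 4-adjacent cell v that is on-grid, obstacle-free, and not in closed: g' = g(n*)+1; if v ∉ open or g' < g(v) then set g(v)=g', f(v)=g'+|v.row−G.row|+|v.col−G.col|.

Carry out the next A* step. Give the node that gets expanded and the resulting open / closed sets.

expanded=(3,5); open=[(2,5) g=2 f=8, (2,6) g=1 f=8, (3,7) g=1 f=8, (4,5) g=2 f=6, (4,6) g=1 f=6]; closed=[(3,5), (3,6)]

step 1: expand (3,5) (f=6, h=5) → closed; open now [(2,5) g=2 f=8, (2,6) g=1 f=8, (3,7) g=1 f=8, (4,5) g=2 f=6, (4,6) g=1 f=6]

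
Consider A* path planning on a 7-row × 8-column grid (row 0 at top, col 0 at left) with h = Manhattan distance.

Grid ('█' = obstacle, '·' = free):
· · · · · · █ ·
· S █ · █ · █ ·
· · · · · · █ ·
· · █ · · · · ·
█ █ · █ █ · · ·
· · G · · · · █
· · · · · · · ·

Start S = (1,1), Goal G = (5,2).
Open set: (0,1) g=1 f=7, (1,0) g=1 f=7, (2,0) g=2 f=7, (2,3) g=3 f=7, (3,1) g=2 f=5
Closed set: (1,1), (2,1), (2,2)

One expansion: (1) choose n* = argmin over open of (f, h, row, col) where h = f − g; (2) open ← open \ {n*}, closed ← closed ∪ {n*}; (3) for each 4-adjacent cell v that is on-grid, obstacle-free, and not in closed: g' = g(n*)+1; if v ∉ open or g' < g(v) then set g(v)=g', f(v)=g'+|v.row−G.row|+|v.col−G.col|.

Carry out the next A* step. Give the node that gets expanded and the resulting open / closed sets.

step 1: expand (3,1) (f=5, h=3) → closed; open now [(0,1) g=1 f=7, (1,0) g=1 f=7, (2,0) g=2 f=7, (2,3) g=3 f=7, (3,0) g=3 f=7]

expanded=(3,1); open=[(0,1) g=1 f=7, (1,0) g=1 f=7, (2,0) g=2 f=7, (2,3) g=3 f=7, (3,0) g=3 f=7]; closed=[(1,1), (2,1), (2,2), (3,1)]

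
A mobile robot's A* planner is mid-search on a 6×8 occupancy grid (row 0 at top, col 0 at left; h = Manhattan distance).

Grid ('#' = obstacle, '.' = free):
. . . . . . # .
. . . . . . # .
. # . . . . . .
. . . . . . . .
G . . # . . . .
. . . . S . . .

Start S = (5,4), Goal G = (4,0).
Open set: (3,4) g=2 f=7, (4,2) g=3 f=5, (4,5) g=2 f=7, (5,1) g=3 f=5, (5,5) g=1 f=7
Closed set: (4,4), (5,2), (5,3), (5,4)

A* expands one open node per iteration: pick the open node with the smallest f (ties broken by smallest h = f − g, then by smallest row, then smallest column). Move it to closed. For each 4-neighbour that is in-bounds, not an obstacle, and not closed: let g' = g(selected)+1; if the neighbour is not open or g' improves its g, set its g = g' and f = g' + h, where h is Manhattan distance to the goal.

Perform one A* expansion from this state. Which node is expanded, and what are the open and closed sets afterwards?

expanded=(4,2); open=[(3,2) g=4 f=7, (3,4) g=2 f=7, (4,1) g=4 f=5, (4,5) g=2 f=7, (5,1) g=3 f=5, (5,5) g=1 f=7]; closed=[(4,2), (4,4), (5,2), (5,3), (5,4)]

step 1: expand (4,2) (f=5, h=2) → closed; open now [(3,2) g=4 f=7, (3,4) g=2 f=7, (4,1) g=4 f=5, (4,5) g=2 f=7, (5,1) g=3 f=5, (5,5) g=1 f=7]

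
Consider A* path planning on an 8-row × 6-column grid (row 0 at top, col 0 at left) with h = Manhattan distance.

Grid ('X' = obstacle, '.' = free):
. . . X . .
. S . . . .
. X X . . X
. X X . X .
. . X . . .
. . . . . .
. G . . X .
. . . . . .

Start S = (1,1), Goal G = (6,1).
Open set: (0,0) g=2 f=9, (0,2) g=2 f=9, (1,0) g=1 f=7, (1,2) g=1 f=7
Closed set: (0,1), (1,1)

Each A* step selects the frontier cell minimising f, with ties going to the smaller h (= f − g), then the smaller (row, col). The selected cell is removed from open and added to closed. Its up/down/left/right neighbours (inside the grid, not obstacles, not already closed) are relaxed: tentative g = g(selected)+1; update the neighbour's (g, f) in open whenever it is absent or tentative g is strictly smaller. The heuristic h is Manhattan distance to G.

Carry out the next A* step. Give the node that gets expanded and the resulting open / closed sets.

expanded=(1,0); open=[(0,0) g=2 f=9, (0,2) g=2 f=9, (1,2) g=1 f=7, (2,0) g=2 f=7]; closed=[(0,1), (1,0), (1,1)]

step 1: expand (1,0) (f=7, h=6) → closed; open now [(0,0) g=2 f=9, (0,2) g=2 f=9, (1,2) g=1 f=7, (2,0) g=2 f=7]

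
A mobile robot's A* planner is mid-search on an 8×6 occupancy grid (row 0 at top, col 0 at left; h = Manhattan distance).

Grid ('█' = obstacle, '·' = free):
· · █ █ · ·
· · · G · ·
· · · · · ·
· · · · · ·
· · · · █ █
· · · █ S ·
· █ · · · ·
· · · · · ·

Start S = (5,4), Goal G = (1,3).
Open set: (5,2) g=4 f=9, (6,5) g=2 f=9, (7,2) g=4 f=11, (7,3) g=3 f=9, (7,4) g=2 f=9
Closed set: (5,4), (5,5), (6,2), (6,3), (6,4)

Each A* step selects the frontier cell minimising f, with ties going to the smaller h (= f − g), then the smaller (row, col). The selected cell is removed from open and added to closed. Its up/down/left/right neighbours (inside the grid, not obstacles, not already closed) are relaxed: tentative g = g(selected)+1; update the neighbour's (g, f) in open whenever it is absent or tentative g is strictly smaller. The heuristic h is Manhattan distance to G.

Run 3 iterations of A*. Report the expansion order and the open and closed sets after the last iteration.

order=[(5,2) → (4,2) → (3,2)]; open=[(2,2) g=7 f=9, (3,1) g=7 f=11, (3,3) g=7 f=9, (4,1) g=6 f=11, (4,3) g=6 f=9, (5,1) g=5 f=11, (6,5) g=2 f=9, (7,2) g=4 f=11, (7,3) g=3 f=9, (7,4) g=2 f=9]; closed=[(3,2), (4,2), (5,2), (5,4), (5,5), (6,2), (6,3), (6,4)]

step 1: expand (5,2) (f=9, h=5) → closed; open now [(4,2) g=5 f=9, (5,1) g=5 f=11, (6,5) g=2 f=9, (7,2) g=4 f=11, (7,3) g=3 f=9, (7,4) g=2 f=9]
step 2: expand (4,2) (f=9, h=4) → closed; open now [(3,2) g=6 f=9, (4,1) g=6 f=11, (4,3) g=6 f=9, (5,1) g=5 f=11, (6,5) g=2 f=9, (7,2) g=4 f=11, (7,3) g=3 f=9, (7,4) g=2 f=9]
step 3: expand (3,2) (f=9, h=3) → closed; open now [(2,2) g=7 f=9, (3,1) g=7 f=11, (3,3) g=7 f=9, (4,1) g=6 f=11, (4,3) g=6 f=9, (5,1) g=5 f=11, (6,5) g=2 f=9, (7,2) g=4 f=11, (7,3) g=3 f=9, (7,4) g=2 f=9]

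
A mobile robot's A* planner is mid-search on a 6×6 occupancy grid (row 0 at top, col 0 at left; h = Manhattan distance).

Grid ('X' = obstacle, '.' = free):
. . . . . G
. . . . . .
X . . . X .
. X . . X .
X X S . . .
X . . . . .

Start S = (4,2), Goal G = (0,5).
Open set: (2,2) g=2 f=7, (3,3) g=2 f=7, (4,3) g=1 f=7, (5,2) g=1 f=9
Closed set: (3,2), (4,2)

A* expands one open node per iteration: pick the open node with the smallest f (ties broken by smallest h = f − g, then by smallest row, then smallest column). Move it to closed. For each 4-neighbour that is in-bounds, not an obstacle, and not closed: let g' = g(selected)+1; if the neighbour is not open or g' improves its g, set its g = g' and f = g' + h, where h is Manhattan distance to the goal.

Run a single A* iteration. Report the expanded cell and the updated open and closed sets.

step 1: expand (2,2) (f=7, h=5) → closed; open now [(1,2) g=3 f=7, (2,1) g=3 f=9, (2,3) g=3 f=7, (3,3) g=2 f=7, (4,3) g=1 f=7, (5,2) g=1 f=9]

expanded=(2,2); open=[(1,2) g=3 f=7, (2,1) g=3 f=9, (2,3) g=3 f=7, (3,3) g=2 f=7, (4,3) g=1 f=7, (5,2) g=1 f=9]; closed=[(2,2), (3,2), (4,2)]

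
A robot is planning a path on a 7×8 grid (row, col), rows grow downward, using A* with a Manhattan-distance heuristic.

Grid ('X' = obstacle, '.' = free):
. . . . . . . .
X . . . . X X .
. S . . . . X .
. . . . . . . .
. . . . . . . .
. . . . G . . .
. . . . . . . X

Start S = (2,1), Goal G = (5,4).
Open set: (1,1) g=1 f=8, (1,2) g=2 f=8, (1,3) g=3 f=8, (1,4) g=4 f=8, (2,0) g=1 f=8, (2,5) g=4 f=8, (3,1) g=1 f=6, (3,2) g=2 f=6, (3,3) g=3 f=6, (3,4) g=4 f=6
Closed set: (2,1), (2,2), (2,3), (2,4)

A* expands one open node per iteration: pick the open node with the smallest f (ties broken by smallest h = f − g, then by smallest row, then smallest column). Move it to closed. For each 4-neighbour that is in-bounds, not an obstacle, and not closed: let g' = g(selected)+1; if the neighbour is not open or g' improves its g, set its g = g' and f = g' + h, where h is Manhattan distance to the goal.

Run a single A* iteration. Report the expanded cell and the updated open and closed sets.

expanded=(3,4); open=[(1,1) g=1 f=8, (1,2) g=2 f=8, (1,3) g=3 f=8, (1,4) g=4 f=8, (2,0) g=1 f=8, (2,5) g=4 f=8, (3,1) g=1 f=6, (3,2) g=2 f=6, (3,3) g=3 f=6, (3,5) g=5 f=8, (4,4) g=5 f=6]; closed=[(2,1), (2,2), (2,3), (2,4), (3,4)]

step 1: expand (3,4) (f=6, h=2) → closed; open now [(1,1) g=1 f=8, (1,2) g=2 f=8, (1,3) g=3 f=8, (1,4) g=4 f=8, (2,0) g=1 f=8, (2,5) g=4 f=8, (3,1) g=1 f=6, (3,2) g=2 f=6, (3,3) g=3 f=6, (3,5) g=5 f=8, (4,4) g=5 f=6]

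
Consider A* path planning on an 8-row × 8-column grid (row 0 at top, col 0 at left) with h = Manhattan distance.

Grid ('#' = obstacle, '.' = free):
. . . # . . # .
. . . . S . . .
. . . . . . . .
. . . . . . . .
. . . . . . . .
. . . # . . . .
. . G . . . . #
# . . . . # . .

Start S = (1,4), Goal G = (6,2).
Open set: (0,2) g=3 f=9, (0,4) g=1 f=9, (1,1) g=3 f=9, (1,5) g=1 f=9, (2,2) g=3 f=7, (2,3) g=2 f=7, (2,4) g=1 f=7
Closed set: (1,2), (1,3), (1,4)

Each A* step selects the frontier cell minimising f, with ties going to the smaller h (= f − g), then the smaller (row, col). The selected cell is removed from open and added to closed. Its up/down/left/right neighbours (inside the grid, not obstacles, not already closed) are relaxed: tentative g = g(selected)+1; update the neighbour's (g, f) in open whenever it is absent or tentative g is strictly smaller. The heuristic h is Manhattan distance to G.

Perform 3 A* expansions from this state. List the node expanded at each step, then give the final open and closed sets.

order=[(2,2) → (3,2) → (4,2)]; open=[(0,2) g=3 f=9, (0,4) g=1 f=9, (1,1) g=3 f=9, (1,5) g=1 f=9, (2,1) g=4 f=9, (2,3) g=2 f=7, (2,4) g=1 f=7, (3,1) g=5 f=9, (3,3) g=5 f=9, (4,1) g=6 f=9, (4,3) g=6 f=9, (5,2) g=6 f=7]; closed=[(1,2), (1,3), (1,4), (2,2), (3,2), (4,2)]

step 1: expand (2,2) (f=7, h=4) → closed; open now [(0,2) g=3 f=9, (0,4) g=1 f=9, (1,1) g=3 f=9, (1,5) g=1 f=9, (2,1) g=4 f=9, (2,3) g=2 f=7, (2,4) g=1 f=7, (3,2) g=4 f=7]
step 2: expand (3,2) (f=7, h=3) → closed; open now [(0,2) g=3 f=9, (0,4) g=1 f=9, (1,1) g=3 f=9, (1,5) g=1 f=9, (2,1) g=4 f=9, (2,3) g=2 f=7, (2,4) g=1 f=7, (3,1) g=5 f=9, (3,3) g=5 f=9, (4,2) g=5 f=7]
step 3: expand (4,2) (f=7, h=2) → closed; open now [(0,2) g=3 f=9, (0,4) g=1 f=9, (1,1) g=3 f=9, (1,5) g=1 f=9, (2,1) g=4 f=9, (2,3) g=2 f=7, (2,4) g=1 f=7, (3,1) g=5 f=9, (3,3) g=5 f=9, (4,1) g=6 f=9, (4,3) g=6 f=9, (5,2) g=6 f=7]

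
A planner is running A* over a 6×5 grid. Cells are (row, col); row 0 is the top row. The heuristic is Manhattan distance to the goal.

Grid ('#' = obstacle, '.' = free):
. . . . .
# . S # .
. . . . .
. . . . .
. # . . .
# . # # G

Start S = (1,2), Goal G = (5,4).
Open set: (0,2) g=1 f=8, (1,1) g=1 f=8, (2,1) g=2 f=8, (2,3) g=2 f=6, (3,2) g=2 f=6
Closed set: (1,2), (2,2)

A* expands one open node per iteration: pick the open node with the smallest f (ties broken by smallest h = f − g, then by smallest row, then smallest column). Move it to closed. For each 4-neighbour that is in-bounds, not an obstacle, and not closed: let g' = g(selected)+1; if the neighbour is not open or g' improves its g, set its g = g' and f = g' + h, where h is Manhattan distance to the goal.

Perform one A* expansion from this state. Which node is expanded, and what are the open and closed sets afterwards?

step 1: expand (2,3) (f=6, h=4) → closed; open now [(0,2) g=1 f=8, (1,1) g=1 f=8, (2,1) g=2 f=8, (2,4) g=3 f=6, (3,2) g=2 f=6, (3,3) g=3 f=6]

expanded=(2,3); open=[(0,2) g=1 f=8, (1,1) g=1 f=8, (2,1) g=2 f=8, (2,4) g=3 f=6, (3,2) g=2 f=6, (3,3) g=3 f=6]; closed=[(1,2), (2,2), (2,3)]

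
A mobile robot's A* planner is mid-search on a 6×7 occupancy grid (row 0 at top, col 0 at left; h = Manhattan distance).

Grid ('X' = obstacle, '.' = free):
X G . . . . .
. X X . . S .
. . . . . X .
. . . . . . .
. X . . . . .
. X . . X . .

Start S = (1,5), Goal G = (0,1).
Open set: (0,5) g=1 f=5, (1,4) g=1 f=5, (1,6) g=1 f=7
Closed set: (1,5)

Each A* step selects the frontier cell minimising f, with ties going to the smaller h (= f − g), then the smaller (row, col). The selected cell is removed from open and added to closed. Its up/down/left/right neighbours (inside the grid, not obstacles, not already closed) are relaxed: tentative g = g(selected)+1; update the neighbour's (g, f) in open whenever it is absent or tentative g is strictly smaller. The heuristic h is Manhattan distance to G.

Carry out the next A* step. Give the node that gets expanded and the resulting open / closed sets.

step 1: expand (0,5) (f=5, h=4) → closed; open now [(0,4) g=2 f=5, (0,6) g=2 f=7, (1,4) g=1 f=5, (1,6) g=1 f=7]

expanded=(0,5); open=[(0,4) g=2 f=5, (0,6) g=2 f=7, (1,4) g=1 f=5, (1,6) g=1 f=7]; closed=[(0,5), (1,5)]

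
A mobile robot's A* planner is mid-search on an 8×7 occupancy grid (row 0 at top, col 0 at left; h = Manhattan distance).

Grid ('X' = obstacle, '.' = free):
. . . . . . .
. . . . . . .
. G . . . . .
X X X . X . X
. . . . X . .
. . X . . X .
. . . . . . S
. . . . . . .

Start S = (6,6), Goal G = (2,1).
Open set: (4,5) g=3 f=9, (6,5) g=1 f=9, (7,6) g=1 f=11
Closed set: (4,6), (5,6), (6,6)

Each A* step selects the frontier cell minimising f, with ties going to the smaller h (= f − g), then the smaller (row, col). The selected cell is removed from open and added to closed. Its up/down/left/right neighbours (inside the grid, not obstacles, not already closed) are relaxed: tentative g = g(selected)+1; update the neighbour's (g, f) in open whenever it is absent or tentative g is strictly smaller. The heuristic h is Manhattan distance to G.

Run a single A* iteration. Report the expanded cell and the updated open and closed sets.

step 1: expand (4,5) (f=9, h=6) → closed; open now [(3,5) g=4 f=9, (6,5) g=1 f=9, (7,6) g=1 f=11]

expanded=(4,5); open=[(3,5) g=4 f=9, (6,5) g=1 f=9, (7,6) g=1 f=11]; closed=[(4,5), (4,6), (5,6), (6,6)]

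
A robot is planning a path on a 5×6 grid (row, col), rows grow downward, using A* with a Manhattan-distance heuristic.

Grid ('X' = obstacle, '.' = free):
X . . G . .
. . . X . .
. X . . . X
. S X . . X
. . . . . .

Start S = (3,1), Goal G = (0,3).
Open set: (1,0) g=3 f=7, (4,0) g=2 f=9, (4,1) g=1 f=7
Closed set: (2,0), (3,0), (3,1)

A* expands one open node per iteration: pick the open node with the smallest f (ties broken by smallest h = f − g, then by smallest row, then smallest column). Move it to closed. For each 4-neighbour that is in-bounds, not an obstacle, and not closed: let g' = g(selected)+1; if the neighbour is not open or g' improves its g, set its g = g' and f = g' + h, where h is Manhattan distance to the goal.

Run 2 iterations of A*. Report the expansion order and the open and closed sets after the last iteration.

order=[(1,0) → (1,1)]; open=[(0,1) g=5 f=7, (1,2) g=5 f=7, (4,0) g=2 f=9, (4,1) g=1 f=7]; closed=[(1,0), (1,1), (2,0), (3,0), (3,1)]

step 1: expand (1,0) (f=7, h=4) → closed; open now [(1,1) g=4 f=7, (4,0) g=2 f=9, (4,1) g=1 f=7]
step 2: expand (1,1) (f=7, h=3) → closed; open now [(0,1) g=5 f=7, (1,2) g=5 f=7, (4,0) g=2 f=9, (4,1) g=1 f=7]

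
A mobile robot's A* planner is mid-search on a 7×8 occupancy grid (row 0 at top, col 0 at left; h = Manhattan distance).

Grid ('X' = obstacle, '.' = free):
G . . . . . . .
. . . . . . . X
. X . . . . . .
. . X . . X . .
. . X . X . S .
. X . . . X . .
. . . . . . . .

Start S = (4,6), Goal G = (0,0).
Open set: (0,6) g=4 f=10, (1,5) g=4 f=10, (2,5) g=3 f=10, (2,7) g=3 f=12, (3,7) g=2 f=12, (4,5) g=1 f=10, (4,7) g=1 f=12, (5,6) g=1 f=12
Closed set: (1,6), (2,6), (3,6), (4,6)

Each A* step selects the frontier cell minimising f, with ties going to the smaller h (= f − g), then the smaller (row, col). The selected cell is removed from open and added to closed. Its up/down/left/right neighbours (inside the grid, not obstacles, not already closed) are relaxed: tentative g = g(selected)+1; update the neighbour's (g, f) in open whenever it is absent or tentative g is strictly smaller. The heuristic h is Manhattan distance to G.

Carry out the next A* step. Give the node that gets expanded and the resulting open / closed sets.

step 1: expand (0,6) (f=10, h=6) → closed; open now [(0,5) g=5 f=10, (0,7) g=5 f=12, (1,5) g=4 f=10, (2,5) g=3 f=10, (2,7) g=3 f=12, (3,7) g=2 f=12, (4,5) g=1 f=10, (4,7) g=1 f=12, (5,6) g=1 f=12]

expanded=(0,6); open=[(0,5) g=5 f=10, (0,7) g=5 f=12, (1,5) g=4 f=10, (2,5) g=3 f=10, (2,7) g=3 f=12, (3,7) g=2 f=12, (4,5) g=1 f=10, (4,7) g=1 f=12, (5,6) g=1 f=12]; closed=[(0,6), (1,6), (2,6), (3,6), (4,6)]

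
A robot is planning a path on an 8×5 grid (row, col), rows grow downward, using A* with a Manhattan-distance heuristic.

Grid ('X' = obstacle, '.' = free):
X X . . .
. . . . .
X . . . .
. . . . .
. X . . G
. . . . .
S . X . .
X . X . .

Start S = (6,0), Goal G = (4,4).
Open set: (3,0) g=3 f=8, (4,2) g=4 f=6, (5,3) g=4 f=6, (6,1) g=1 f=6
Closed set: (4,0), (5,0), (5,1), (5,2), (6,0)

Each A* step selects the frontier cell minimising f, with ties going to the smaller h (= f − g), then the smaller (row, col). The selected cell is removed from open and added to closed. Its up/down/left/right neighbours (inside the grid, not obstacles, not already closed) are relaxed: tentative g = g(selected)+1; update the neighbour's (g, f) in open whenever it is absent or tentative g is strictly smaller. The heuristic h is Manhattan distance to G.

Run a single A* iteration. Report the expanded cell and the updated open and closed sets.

expanded=(4,2); open=[(3,0) g=3 f=8, (3,2) g=5 f=8, (4,3) g=5 f=6, (5,3) g=4 f=6, (6,1) g=1 f=6]; closed=[(4,0), (4,2), (5,0), (5,1), (5,2), (6,0)]

step 1: expand (4,2) (f=6, h=2) → closed; open now [(3,0) g=3 f=8, (3,2) g=5 f=8, (4,3) g=5 f=6, (5,3) g=4 f=6, (6,1) g=1 f=6]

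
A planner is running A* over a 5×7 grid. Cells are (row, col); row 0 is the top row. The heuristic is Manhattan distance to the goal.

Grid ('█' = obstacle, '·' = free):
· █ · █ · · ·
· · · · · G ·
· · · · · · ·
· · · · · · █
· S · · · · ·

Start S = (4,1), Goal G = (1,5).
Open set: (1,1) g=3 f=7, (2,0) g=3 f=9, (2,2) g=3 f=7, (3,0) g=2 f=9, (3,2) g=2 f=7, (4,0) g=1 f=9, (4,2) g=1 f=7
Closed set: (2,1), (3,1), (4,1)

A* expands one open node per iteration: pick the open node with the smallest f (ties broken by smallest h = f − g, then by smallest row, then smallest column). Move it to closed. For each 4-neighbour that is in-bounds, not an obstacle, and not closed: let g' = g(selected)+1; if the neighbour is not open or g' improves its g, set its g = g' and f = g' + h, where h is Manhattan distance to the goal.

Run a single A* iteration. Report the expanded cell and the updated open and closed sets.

expanded=(1,1); open=[(1,0) g=4 f=9, (1,2) g=4 f=7, (2,0) g=3 f=9, (2,2) g=3 f=7, (3,0) g=2 f=9, (3,2) g=2 f=7, (4,0) g=1 f=9, (4,2) g=1 f=7]; closed=[(1,1), (2,1), (3,1), (4,1)]

step 1: expand (1,1) (f=7, h=4) → closed; open now [(1,0) g=4 f=9, (1,2) g=4 f=7, (2,0) g=3 f=9, (2,2) g=3 f=7, (3,0) g=2 f=9, (3,2) g=2 f=7, (4,0) g=1 f=9, (4,2) g=1 f=7]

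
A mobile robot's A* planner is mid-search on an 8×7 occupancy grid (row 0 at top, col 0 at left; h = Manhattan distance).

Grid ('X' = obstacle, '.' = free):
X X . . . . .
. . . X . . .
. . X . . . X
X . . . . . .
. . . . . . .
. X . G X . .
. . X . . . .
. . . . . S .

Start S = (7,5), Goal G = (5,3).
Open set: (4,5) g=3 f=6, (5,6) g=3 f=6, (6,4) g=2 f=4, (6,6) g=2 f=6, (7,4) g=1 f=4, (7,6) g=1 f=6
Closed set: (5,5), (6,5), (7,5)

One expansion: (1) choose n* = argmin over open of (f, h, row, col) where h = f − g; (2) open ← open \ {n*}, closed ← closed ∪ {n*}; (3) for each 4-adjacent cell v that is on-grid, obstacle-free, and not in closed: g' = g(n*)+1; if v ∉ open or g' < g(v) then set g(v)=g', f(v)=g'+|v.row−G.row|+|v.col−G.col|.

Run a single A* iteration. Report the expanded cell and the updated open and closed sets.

expanded=(6,4); open=[(4,5) g=3 f=6, (5,6) g=3 f=6, (6,3) g=3 f=4, (6,6) g=2 f=6, (7,4) g=1 f=4, (7,6) g=1 f=6]; closed=[(5,5), (6,4), (6,5), (7,5)]

step 1: expand (6,4) (f=4, h=2) → closed; open now [(4,5) g=3 f=6, (5,6) g=3 f=6, (6,3) g=3 f=4, (6,6) g=2 f=6, (7,4) g=1 f=4, (7,6) g=1 f=6]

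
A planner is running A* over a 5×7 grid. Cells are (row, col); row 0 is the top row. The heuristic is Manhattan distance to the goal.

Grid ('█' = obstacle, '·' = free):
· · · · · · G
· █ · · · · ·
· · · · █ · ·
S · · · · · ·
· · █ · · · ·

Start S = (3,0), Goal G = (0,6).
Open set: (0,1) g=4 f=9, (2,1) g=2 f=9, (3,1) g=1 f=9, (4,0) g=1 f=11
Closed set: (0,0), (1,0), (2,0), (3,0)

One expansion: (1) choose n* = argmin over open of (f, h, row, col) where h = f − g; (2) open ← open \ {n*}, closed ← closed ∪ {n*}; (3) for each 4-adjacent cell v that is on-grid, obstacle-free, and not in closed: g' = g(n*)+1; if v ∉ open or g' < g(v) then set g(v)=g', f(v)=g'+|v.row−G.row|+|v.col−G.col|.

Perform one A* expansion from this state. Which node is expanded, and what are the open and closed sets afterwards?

expanded=(0,1); open=[(0,2) g=5 f=9, (2,1) g=2 f=9, (3,1) g=1 f=9, (4,0) g=1 f=11]; closed=[(0,0), (0,1), (1,0), (2,0), (3,0)]

step 1: expand (0,1) (f=9, h=5) → closed; open now [(0,2) g=5 f=9, (2,1) g=2 f=9, (3,1) g=1 f=9, (4,0) g=1 f=11]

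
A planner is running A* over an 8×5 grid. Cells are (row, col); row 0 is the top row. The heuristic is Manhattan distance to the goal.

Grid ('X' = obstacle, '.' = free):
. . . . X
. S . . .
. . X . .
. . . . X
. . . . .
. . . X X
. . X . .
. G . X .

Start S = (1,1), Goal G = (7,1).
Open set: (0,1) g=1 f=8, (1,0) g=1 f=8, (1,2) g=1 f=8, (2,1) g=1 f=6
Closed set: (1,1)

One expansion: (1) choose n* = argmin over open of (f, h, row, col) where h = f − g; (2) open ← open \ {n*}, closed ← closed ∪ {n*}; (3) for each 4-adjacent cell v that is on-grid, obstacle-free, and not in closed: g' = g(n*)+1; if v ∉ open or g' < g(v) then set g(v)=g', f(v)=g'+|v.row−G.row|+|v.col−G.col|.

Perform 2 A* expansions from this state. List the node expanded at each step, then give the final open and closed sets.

step 1: expand (2,1) (f=6, h=5) → closed; open now [(0,1) g=1 f=8, (1,0) g=1 f=8, (1,2) g=1 f=8, (2,0) g=2 f=8, (3,1) g=2 f=6]
step 2: expand (3,1) (f=6, h=4) → closed; open now [(0,1) g=1 f=8, (1,0) g=1 f=8, (1,2) g=1 f=8, (2,0) g=2 f=8, (3,0) g=3 f=8, (3,2) g=3 f=8, (4,1) g=3 f=6]

order=[(2,1) → (3,1)]; open=[(0,1) g=1 f=8, (1,0) g=1 f=8, (1,2) g=1 f=8, (2,0) g=2 f=8, (3,0) g=3 f=8, (3,2) g=3 f=8, (4,1) g=3 f=6]; closed=[(1,1), (2,1), (3,1)]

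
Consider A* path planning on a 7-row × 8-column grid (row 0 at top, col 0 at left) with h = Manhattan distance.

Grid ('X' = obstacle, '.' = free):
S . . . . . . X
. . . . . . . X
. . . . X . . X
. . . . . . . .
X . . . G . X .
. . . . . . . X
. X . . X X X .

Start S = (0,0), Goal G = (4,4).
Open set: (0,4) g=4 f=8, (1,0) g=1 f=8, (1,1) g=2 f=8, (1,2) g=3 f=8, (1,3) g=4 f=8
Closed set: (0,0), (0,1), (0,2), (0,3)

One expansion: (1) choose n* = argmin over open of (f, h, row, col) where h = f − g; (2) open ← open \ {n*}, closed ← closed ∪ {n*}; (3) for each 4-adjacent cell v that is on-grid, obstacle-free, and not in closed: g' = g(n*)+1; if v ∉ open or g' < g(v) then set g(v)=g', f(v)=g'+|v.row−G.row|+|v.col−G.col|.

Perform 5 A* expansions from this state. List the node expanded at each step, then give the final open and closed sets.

step 1: expand (0,4) (f=8, h=4) → closed; open now [(0,5) g=5 f=10, (1,0) g=1 f=8, (1,1) g=2 f=8, (1,2) g=3 f=8, (1,3) g=4 f=8, (1,4) g=5 f=8]
step 2: expand (1,4) (f=8, h=3) → closed; open now [(0,5) g=5 f=10, (1,0) g=1 f=8, (1,1) g=2 f=8, (1,2) g=3 f=8, (1,3) g=4 f=8, (1,5) g=6 f=10]
step 3: expand (1,3) (f=8, h=4) → closed; open now [(0,5) g=5 f=10, (1,0) g=1 f=8, (1,1) g=2 f=8, (1,2) g=3 f=8, (1,5) g=6 f=10, (2,3) g=5 f=8]
step 4: expand (2,3) (f=8, h=3) → closed; open now [(0,5) g=5 f=10, (1,0) g=1 f=8, (1,1) g=2 f=8, (1,2) g=3 f=8, (1,5) g=6 f=10, (2,2) g=6 f=10, (3,3) g=6 f=8]
step 5: expand (3,3) (f=8, h=2) → closed; open now [(0,5) g=5 f=10, (1,0) g=1 f=8, (1,1) g=2 f=8, (1,2) g=3 f=8, (1,5) g=6 f=10, (2,2) g=6 f=10, (3,2) g=7 f=10, (3,4) g=7 f=8, (4,3) g=7 f=8]

order=[(0,4) → (1,4) → (1,3) → (2,3) → (3,3)]; open=[(0,5) g=5 f=10, (1,0) g=1 f=8, (1,1) g=2 f=8, (1,2) g=3 f=8, (1,5) g=6 f=10, (2,2) g=6 f=10, (3,2) g=7 f=10, (3,4) g=7 f=8, (4,3) g=7 f=8]; closed=[(0,0), (0,1), (0,2), (0,3), (0,4), (1,3), (1,4), (2,3), (3,3)]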